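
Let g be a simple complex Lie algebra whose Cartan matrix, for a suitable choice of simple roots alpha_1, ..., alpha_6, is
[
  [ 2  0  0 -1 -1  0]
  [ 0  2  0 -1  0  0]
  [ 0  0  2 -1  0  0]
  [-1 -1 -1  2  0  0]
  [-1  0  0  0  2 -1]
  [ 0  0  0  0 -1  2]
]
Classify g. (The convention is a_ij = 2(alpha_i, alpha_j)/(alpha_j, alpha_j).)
type D_6

The matrix has rank 6 with 2's on the diagonal. Reading the off-diagonal entries as Dynkin edges (a single edge where a_ij = a_ji = -1; a double or triple edge where a_ij * a_ji = 2 or 3), the diagram is a chain of 4 nodes with a fork of two nodes at one end (D_6). One simple-root ordering that puts it in standard form is (alpha_6, alpha_5, alpha_1, alpha_4, alpha_3, alpha_2). So the algebra is type D_6, i.e. so(12).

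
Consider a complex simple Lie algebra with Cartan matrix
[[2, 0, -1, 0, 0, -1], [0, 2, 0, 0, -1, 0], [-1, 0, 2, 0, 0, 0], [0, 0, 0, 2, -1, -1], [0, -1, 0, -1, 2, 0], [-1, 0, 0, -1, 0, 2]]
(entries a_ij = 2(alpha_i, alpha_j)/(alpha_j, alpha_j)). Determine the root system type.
The matrix has rank 6 with 2's on the diagonal. Reading the off-diagonal entries as Dynkin edges (a single edge where a_ij = a_ji = -1; a double or triple edge where a_ij * a_ji = 2 or 3), the diagram is a chain of 6 nodes with single edges (A_6). One simple-root ordering that puts it in standard form is (alpha_3, alpha_1, alpha_6, alpha_4, alpha_5, alpha_2). So the algebra is type A_6, i.e. sl(7).

type A_6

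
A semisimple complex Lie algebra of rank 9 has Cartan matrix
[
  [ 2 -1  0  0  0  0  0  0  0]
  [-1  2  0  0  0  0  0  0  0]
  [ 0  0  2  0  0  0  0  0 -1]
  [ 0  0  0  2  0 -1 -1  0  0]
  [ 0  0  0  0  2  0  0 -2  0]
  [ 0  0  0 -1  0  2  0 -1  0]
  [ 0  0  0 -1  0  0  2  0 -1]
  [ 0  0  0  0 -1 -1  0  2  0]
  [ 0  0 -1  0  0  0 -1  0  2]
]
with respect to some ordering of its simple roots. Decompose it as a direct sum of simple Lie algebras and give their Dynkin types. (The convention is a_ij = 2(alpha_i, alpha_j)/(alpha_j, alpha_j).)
The diagram associated to this matrix has two connected components: the simple roots {alpha_1, alpha_2} form a chain of 2 nodes with single edges (A_2), and {alpha_3, alpha_4, alpha_5, alpha_6, alpha_7, alpha_8, alpha_9} form a chain of 7 nodes with a double edge at one end; the terminal node there is the unique long simple root (C_7). A semisimple Lie algebra decomposes uniquely as the direct sum of simple ideals, one per connected component of its Dynkin diagram, so g ≅ A_2 ⊕ C_7 (dimension 8 + 105 = 113).

type A_2 ⊕ type C_7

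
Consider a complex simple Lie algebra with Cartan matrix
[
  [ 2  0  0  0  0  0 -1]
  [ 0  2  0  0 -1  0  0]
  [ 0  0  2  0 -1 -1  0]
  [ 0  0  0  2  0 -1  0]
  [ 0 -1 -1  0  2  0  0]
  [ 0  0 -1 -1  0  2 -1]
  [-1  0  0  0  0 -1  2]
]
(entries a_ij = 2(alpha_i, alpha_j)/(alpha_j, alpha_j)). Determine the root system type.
E_7

The matrix has rank 7 with 2's on the diagonal. Reading the off-diagonal entries as Dynkin edges (a single edge where a_ij = a_ji = -1; a double or triple edge where a_ij * a_ji = 2 or 3), the diagram is a chain of 6 nodes with one extra node attached to the third node from one end (E_7). One simple-root ordering that puts it in standard form is (alpha_1, alpha_4, alpha_7, alpha_6, alpha_3, alpha_5, alpha_2). So the algebra is type E_7.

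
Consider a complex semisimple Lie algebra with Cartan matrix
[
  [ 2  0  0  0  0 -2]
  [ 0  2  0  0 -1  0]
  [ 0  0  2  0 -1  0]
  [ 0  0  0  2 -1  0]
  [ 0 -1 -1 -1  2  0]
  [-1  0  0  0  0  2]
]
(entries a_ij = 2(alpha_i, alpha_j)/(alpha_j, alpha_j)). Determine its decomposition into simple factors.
B_2 (so(5)) ⊕ D_4 (so(8))

The diagram associated to this matrix has two connected components: the simple roots {alpha_1, alpha_6} form a chain of 2 nodes with a double edge at one end; the terminal node there is the unique short simple root (B_2), and {alpha_2, alpha_3, alpha_4, alpha_5} form a chain of 2 nodes with a fork of two nodes at one end (D_4). A semisimple Lie algebra decomposes uniquely as the direct sum of simple ideals, one per connected component of its Dynkin diagram, so g ≅ B_2 ⊕ D_4 (dimension 10 + 28 = 38).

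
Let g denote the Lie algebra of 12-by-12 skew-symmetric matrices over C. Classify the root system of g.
D6

This is so(12) with 12 even, which has dimension 12(12-1)/2 = 66 and rank 12/2 = 6. In the classification of classical Lie algebras, the orthogonal algebra so(2n) in an even number of variables has type D_n; here n = 6, so the Dynkin diagram is a chain of 4 nodes with a fork of two nodes at one end (D_6). Hence the type is D_6.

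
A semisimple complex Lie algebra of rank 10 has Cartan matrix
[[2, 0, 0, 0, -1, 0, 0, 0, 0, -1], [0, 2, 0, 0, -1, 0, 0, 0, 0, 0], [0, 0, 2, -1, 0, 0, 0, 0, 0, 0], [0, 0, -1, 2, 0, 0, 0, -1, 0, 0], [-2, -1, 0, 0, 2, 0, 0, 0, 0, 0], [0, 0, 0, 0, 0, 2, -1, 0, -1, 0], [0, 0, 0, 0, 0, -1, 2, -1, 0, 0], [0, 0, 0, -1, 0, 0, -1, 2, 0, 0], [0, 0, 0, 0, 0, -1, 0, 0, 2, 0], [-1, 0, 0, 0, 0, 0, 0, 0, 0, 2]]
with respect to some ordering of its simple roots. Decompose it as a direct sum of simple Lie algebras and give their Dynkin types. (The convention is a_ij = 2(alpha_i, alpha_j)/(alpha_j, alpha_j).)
The diagram associated to this matrix has two connected components: the simple roots {alpha_3, alpha_4, alpha_6, alpha_7, alpha_8, alpha_9} form a chain of 6 nodes with single edges (A_6), and {alpha_1, alpha_2, alpha_5, alpha_10} form a chain of 4 nodes with a double edge between the middle two (F_4). A semisimple Lie algebra decomposes uniquely as the direct sum of simple ideals, one per connected component of its Dynkin diagram, so g ≅ A_6 ⊕ F_4 (dimension 48 + 52 = 100).

type A_6 + type F_4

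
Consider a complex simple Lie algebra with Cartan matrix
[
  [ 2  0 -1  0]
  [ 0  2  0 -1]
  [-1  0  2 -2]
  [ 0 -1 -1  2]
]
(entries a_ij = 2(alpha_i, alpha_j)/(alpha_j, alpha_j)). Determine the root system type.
type F_4

The matrix has rank 4 with 2's on the diagonal. Reading the off-diagonal entries as Dynkin edges (a single edge where a_ij = a_ji = -1; a double or triple edge where a_ij * a_ji = 2 or 3), the diagram is a chain of 4 nodes with a double edge between the middle two (F_4). One simple-root ordering that puts it in standard form is (alpha_1, alpha_3, alpha_4, alpha_2). So the algebra is type F_4.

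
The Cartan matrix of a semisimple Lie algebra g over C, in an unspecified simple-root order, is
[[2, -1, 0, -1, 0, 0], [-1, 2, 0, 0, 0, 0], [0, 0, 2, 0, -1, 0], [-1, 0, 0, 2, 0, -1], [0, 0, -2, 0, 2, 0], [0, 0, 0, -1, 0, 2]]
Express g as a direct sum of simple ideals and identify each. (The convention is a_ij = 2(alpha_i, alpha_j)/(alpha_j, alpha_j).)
The diagram associated to this matrix has two connected components: the simple roots {alpha_1, alpha_2, alpha_4, alpha_6} form a chain of 4 nodes with single edges (A_4), and {alpha_3, alpha_5} form a chain of 2 nodes with a double edge at one end; the terminal node there is the unique short simple root (B_2). A semisimple Lie algebra decomposes uniquely as the direct sum of simple ideals, one per connected component of its Dynkin diagram, so g ≅ A_4 ⊕ B_2 (dimension 24 + 10 = 34).

type A_4 ⊕ type B_2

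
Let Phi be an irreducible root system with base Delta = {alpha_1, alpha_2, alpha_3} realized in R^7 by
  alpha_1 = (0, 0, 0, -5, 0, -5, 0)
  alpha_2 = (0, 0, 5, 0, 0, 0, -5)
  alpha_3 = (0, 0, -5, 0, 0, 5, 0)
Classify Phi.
type A_3

Compute the Cartan integers a_ij = 2(alpha_i, alpha_j)/(alpha_j, alpha_j); the resulting 3x3 Cartan matrix is
[[2, 0, -1], [0, 2, -1], [-1, -1, 2]].
All simple roots have the same length, so the diagram is simply laced. The associated Dynkin diagram is a chain of 3 nodes with single edges (A_3), so the type is A_3 (the algebra sl(4)).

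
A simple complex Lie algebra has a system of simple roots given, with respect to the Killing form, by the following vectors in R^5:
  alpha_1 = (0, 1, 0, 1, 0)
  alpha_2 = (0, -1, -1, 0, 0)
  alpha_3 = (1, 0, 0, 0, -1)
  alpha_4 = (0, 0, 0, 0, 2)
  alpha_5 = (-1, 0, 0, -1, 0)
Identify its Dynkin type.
Compute the Cartan integers a_ij = 2(alpha_i, alpha_j)/(alpha_j, alpha_j); the resulting 5x5 Cartan matrix is
[[2, -1, 0, 0, -1], [-1, 2, 0, 0, 0], [0, 0, 2, -1, -1], [0, 0, -2, 2, 0], [-1, 0, -1, 0, 2]].
The roots have two lengths (squared-length ratio 2:1); the short ones are alpha_{1,2,3,5}. The associated Dynkin diagram is a chain of 5 nodes with a double edge at one end; the terminal node there is the unique long simple root (C_5), so the type is C_5 (the algebra sp(10)).

C5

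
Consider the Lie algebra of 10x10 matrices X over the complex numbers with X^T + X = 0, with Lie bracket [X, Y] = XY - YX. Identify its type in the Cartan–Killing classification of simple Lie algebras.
D_5

This is so(10) with 10 even, which has dimension 10(10-1)/2 = 45 and rank 10/2 = 5. In the classification of classical Lie algebras, the orthogonal algebra so(2n) in an even number of variables has type D_n; here n = 5, so the Dynkin diagram is a chain of 3 nodes with a fork of two nodes at one end (D_5). Hence the type is D_5.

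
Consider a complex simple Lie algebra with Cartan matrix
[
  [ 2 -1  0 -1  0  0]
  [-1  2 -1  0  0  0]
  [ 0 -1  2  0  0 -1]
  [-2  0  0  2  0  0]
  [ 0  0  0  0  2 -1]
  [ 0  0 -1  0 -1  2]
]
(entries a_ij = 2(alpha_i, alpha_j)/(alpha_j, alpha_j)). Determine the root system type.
C_6 (sp(12))

The matrix has rank 6 with 2's on the diagonal. Reading the off-diagonal entries as Dynkin edges (a single edge where a_ij = a_ji = -1; a double or triple edge where a_ij * a_ji = 2 or 3), the diagram is a chain of 6 nodes with a double edge at one end; the terminal node there is the unique long simple root (C_6). One simple-root ordering that puts it in standard form is (alpha_5, alpha_6, alpha_3, alpha_2, alpha_1, alpha_4). So the algebra is type C_6, i.e. sp(12).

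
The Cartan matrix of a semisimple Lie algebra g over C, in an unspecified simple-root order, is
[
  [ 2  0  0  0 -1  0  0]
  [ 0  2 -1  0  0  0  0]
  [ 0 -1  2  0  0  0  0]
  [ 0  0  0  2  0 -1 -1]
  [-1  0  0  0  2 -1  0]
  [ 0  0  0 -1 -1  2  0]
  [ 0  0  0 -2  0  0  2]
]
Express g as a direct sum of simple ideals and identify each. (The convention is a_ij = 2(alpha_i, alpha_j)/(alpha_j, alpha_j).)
The diagram associated to this matrix has two connected components: the simple roots {alpha_2, alpha_3} form a chain of 2 nodes with single edges (A_2), and {alpha_1, alpha_4, alpha_5, alpha_6, alpha_7} form a chain of 5 nodes with a double edge at one end; the terminal node there is the unique long simple root (C_5). A semisimple Lie algebra decomposes uniquely as the direct sum of simple ideals, one per connected component of its Dynkin diagram, so g ≅ A_2 ⊕ C_5 (dimension 8 + 55 = 63).

A_2 ⊕ C_5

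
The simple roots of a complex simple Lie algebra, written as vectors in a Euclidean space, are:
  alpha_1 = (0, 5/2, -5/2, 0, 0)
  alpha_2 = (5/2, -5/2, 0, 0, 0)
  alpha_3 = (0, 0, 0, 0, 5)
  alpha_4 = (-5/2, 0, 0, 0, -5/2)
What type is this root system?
C4

Compute the Cartan integers a_ij = 2(alpha_i, alpha_j)/(alpha_j, alpha_j); the resulting 4x4 Cartan matrix is
[[2, -1, 0, 0], [-1, 2, 0, -1], [0, 0, 2, -2], [0, -1, -1, 2]].
The roots have two lengths (squared-length ratio 2:1); the short ones are alpha_{1,2,4}. The associated Dynkin diagram is a chain of 4 nodes with a double edge at one end; the terminal node there is the unique long simple root (C_4), so the type is C_4 (the algebra sp(8)).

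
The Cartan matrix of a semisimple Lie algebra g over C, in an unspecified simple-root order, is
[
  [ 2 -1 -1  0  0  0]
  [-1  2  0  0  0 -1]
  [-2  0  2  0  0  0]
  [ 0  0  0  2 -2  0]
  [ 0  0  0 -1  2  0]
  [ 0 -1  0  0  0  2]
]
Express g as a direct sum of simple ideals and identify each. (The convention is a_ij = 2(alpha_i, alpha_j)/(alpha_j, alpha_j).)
B_2 + C_4

The diagram associated to this matrix has two connected components: the simple roots {alpha_4, alpha_5} form a chain of 2 nodes with a double edge at one end; the terminal node there is the unique short simple root (B_2), and {alpha_1, alpha_2, alpha_3, alpha_6} form a chain of 4 nodes with a double edge at one end; the terminal node there is the unique long simple root (C_4). A semisimple Lie algebra decomposes uniquely as the direct sum of simple ideals, one per connected component of its Dynkin diagram, so g ≅ B_2 ⊕ C_4 (dimension 10 + 36 = 46).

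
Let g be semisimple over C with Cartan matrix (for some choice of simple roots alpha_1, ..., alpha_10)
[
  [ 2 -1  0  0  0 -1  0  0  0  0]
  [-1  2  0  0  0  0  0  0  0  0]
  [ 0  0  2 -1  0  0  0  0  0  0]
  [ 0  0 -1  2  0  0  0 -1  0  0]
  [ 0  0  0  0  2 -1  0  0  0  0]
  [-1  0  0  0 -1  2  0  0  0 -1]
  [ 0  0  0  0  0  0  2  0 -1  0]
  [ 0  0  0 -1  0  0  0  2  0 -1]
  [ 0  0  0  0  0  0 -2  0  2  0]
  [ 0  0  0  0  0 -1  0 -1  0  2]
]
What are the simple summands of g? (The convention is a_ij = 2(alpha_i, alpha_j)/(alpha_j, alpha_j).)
The diagram associated to this matrix has two connected components: the simple roots {alpha_7, alpha_9} form a chain of 2 nodes with a double edge at one end; the terminal node there is the unique short simple root (B_2), and {alpha_1, alpha_2, alpha_3, alpha_4, alpha_5, alpha_6, alpha_8, alpha_10} form a chain of 7 nodes with one extra node attached to the third node from one end (E_8). A semisimple Lie algebra decomposes uniquely as the direct sum of simple ideals, one per connected component of its Dynkin diagram, so g ≅ B_2 ⊕ E_8 (dimension 10 + 248 = 258).

B_2 ⊕ E_8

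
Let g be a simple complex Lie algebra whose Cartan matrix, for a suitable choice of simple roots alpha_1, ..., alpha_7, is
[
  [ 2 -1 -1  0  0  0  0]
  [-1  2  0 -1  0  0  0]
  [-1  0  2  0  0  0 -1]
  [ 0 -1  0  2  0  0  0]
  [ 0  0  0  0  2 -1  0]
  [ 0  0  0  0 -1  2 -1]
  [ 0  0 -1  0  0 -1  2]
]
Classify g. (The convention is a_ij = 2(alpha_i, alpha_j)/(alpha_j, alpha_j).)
The matrix has rank 7 with 2's on the diagonal. Reading the off-diagonal entries as Dynkin edges (a single edge where a_ij = a_ji = -1; a double or triple edge where a_ij * a_ji = 2 or 3), the diagram is a chain of 7 nodes with single edges (A_7). One simple-root ordering that puts it in standard form is (alpha_4, alpha_2, alpha_1, alpha_3, alpha_7, alpha_6, alpha_5). So the algebra is type A_7, i.e. sl(8).

A_7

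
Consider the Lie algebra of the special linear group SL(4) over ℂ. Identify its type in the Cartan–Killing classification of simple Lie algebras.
type A_3

This is sl(4), which has dimension 4^2 - 1 = 15 and rank 4 - 1 = 3 (a Cartan subalgebra is the diagonal traceless matrices). In the classification of classical Lie algebras, the special linear algebra sl(n+1) has type A_n; here n = 3, so the Dynkin diagram is a chain of 3 nodes with single edges (A_3). Hence the type is A_3.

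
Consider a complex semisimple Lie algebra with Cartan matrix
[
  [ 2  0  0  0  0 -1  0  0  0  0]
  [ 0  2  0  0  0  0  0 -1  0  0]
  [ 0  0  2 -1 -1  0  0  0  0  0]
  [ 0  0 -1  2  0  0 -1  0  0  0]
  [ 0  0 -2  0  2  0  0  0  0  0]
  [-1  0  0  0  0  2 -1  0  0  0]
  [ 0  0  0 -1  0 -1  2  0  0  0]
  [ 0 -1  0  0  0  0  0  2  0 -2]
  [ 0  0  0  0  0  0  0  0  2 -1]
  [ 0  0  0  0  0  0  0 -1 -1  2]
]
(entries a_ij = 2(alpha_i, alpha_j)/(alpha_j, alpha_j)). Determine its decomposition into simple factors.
The diagram associated to this matrix has two connected components: the simple roots {alpha_1, alpha_3, alpha_4, alpha_5, alpha_6, alpha_7} form a chain of 6 nodes with a double edge at one end; the terminal node there is the unique long simple root (C_6), and {alpha_2, alpha_8, alpha_9, alpha_10} form a chain of 4 nodes with a double edge between the middle two (F_4). A semisimple Lie algebra decomposes uniquely as the direct sum of simple ideals, one per connected component of its Dynkin diagram, so g ≅ C_6 ⊕ F_4 (dimension 78 + 52 = 130).

type C_6 ⊕ type F_4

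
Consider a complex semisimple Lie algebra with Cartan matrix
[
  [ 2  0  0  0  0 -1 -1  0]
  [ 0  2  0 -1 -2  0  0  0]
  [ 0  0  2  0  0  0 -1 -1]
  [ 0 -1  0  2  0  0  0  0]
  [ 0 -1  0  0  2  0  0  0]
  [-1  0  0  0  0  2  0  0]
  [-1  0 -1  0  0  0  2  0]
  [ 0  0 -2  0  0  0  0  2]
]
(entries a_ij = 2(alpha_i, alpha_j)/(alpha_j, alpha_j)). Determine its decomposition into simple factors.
B3 ⊕ C5

The diagram associated to this matrix has two connected components: the simple roots {alpha_2, alpha_4, alpha_5} form a chain of 3 nodes with a double edge at one end; the terminal node there is the unique short simple root (B_3), and {alpha_1, alpha_3, alpha_6, alpha_7, alpha_8} form a chain of 5 nodes with a double edge at one end; the terminal node there is the unique long simple root (C_5). A semisimple Lie algebra decomposes uniquely as the direct sum of simple ideals, one per connected component of its Dynkin diagram, so g ≅ B_3 ⊕ C_5 (dimension 21 + 55 = 76).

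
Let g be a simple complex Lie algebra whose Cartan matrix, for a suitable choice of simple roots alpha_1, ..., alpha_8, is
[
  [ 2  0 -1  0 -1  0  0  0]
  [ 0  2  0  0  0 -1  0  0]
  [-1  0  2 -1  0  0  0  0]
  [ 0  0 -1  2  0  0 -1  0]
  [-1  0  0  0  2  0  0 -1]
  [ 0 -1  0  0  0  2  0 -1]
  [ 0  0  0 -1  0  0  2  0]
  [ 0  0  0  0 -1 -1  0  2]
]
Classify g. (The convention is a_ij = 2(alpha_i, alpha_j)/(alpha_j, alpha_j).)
The matrix has rank 8 with 2's on the diagonal. Reading the off-diagonal entries as Dynkin edges (a single edge where a_ij = a_ji = -1; a double or triple edge where a_ij * a_ji = 2 or 3), the diagram is a chain of 8 nodes with single edges (A_8). One simple-root ordering that puts it in standard form is (alpha_2, alpha_6, alpha_8, alpha_5, alpha_1, alpha_3, alpha_4, alpha_7). So the algebra is type A_8, i.e. sl(9).

A8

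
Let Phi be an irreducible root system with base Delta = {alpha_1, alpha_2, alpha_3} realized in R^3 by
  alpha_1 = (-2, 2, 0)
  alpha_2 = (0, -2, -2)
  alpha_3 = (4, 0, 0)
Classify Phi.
Compute the Cartan integers a_ij = 2(alpha_i, alpha_j)/(alpha_j, alpha_j); the resulting 3x3 Cartan matrix is
[[2, -1, -1], [-1, 2, 0], [-2, 0, 2]].
The roots have two lengths (squared-length ratio 2:1); the short ones are alpha_{1,2}. The associated Dynkin diagram is a chain of 3 nodes with a double edge at one end; the terminal node there is the unique long simple root (C_3), so the type is C_3 (the algebra sp(6)).

C_3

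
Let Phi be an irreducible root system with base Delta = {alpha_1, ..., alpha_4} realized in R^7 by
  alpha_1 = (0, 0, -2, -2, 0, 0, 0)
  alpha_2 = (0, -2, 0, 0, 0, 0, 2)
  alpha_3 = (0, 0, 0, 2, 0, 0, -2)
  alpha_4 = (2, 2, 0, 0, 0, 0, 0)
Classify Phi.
Compute the Cartan integers a_ij = 2(alpha_i, alpha_j)/(alpha_j, alpha_j); the resulting 4x4 Cartan matrix is
[[2, 0, -1, 0], [0, 2, -1, -1], [-1, -1, 2, 0], [0, -1, 0, 2]].
All simple roots have the same length, so the diagram is simply laced. The associated Dynkin diagram is a chain of 4 nodes with single edges (A_4), so the type is A_4 (the algebra sl(5)).

A_4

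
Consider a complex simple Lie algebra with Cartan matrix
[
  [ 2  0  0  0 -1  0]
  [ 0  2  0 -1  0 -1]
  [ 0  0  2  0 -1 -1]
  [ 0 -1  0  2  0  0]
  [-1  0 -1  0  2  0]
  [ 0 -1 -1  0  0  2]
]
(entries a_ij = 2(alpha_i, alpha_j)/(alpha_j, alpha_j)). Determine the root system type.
The matrix has rank 6 with 2's on the diagonal. Reading the off-diagonal entries as Dynkin edges (a single edge where a_ij = a_ji = -1; a double or triple edge where a_ij * a_ji = 2 or 3), the diagram is a chain of 6 nodes with single edges (A_6). One simple-root ordering that puts it in standard form is (alpha_4, alpha_2, alpha_6, alpha_3, alpha_5, alpha_1). So the algebra is type A_6, i.e. sl(7).

A_6 (sl(7))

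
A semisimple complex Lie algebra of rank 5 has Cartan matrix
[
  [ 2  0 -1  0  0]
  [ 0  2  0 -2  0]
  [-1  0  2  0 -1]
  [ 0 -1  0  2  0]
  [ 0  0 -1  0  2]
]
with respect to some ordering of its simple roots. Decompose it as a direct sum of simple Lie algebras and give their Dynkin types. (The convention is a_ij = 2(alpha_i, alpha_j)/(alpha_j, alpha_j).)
type A_3 + type B_2

The diagram associated to this matrix has two connected components: the simple roots {alpha_1, alpha_3, alpha_5} form a chain of 3 nodes with single edges (A_3), and {alpha_2, alpha_4} form a chain of 2 nodes with a double edge at one end; the terminal node there is the unique short simple root (B_2). A semisimple Lie algebra decomposes uniquely as the direct sum of simple ideals, one per connected component of its Dynkin diagram, so g ≅ A_3 ⊕ B_2 (dimension 15 + 10 = 25).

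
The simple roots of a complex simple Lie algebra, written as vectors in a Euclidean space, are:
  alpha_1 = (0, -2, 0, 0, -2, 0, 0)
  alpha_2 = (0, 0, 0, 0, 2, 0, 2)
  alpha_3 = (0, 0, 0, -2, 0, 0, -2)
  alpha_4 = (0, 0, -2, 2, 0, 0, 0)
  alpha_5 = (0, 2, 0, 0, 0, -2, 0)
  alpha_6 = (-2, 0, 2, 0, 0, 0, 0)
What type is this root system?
Compute the Cartan integers a_ij = 2(alpha_i, alpha_j)/(alpha_j, alpha_j); the resulting 6x6 Cartan matrix is
[[2, -1, 0, 0, -1, 0], [-1, 2, -1, 0, 0, 0], [0, -1, 2, -1, 0, 0], [0, 0, -1, 2, 0, -1], [-1, 0, 0, 0, 2, 0], [0, 0, 0, -1, 0, 2]].
All simple roots have the same length, so the diagram is simply laced. The associated Dynkin diagram is a chain of 6 nodes with single edges (A_6), so the type is A_6 (the algebra sl(7)).

A6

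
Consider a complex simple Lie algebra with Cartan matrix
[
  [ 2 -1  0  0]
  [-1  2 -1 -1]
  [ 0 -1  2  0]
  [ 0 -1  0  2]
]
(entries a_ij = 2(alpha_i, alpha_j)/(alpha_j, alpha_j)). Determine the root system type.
The matrix has rank 4 with 2's on the diagonal. Reading the off-diagonal entries as Dynkin edges (a single edge where a_ij = a_ji = -1; a double or triple edge where a_ij * a_ji = 2 or 3), the diagram is a chain of 2 nodes with a fork of two nodes at one end (D_4). One simple-root ordering that puts it in standard form is (alpha_1, alpha_2, alpha_3, alpha_4). So the algebra is type D_4, i.e. so(8).

D_4 (so(8))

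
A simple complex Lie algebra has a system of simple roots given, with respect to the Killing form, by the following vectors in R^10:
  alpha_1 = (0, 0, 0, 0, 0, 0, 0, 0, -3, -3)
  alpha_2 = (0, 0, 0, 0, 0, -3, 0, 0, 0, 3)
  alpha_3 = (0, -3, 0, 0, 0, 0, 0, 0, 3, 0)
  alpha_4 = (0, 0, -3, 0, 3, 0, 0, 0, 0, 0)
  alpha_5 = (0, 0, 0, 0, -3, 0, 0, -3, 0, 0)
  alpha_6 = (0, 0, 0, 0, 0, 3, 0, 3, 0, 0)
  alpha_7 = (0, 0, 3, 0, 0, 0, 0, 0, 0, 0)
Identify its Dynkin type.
B_7

Compute the Cartan integers a_ij = 2(alpha_i, alpha_j)/(alpha_j, alpha_j); the resulting 7x7 Cartan matrix is
[[2, -1, -1, 0, 0, 0, 0], [-1, 2, 0, 0, 0, -1, 0], [-1, 0, 2, 0, 0, 0, 0], [0, 0, 0, 2, -1, 0, -2], [0, 0, 0, -1, 2, -1, 0], [0, -1, 0, 0, -1, 2, 0], [0, 0, 0, -1, 0, 0, 2]].
The roots have two lengths (squared-length ratio 2:1); the short ones are alpha_{7}. The associated Dynkin diagram is a chain of 7 nodes with a double edge at one end; the terminal node there is the unique short simple root (B_7), so the type is B_7 (the algebra so(15)).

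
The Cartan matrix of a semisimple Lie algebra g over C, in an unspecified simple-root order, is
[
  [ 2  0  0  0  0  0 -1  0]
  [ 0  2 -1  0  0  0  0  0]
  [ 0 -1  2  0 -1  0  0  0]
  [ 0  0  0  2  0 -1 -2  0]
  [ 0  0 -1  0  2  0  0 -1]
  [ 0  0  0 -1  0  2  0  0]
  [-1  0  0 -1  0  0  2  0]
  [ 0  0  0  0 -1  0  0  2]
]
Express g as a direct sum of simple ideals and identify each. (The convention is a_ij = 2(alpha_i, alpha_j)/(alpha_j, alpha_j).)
type A_4 ⊕ type F_4

The diagram associated to this matrix has two connected components: the simple roots {alpha_2, alpha_3, alpha_5, alpha_8} form a chain of 4 nodes with single edges (A_4), and {alpha_1, alpha_4, alpha_6, alpha_7} form a chain of 4 nodes with a double edge between the middle two (F_4). A semisimple Lie algebra decomposes uniquely as the direct sum of simple ideals, one per connected component of its Dynkin diagram, so g ≅ A_4 ⊕ F_4 (dimension 24 + 52 = 76).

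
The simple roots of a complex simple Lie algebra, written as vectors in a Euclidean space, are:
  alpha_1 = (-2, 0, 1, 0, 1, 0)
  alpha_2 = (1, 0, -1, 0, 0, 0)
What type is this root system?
Compute the Cartan integers a_ij = 2(alpha_i, alpha_j)/(alpha_j, alpha_j); the resulting 2x2 Cartan matrix is
[[2, -3], [-1, 2]].
The roots have two lengths (squared-length ratio 3:1); the short ones are alpha_{2}. The associated Dynkin diagram is two nodes joined by a triple edge (G_2), so the type is G_2.

G_2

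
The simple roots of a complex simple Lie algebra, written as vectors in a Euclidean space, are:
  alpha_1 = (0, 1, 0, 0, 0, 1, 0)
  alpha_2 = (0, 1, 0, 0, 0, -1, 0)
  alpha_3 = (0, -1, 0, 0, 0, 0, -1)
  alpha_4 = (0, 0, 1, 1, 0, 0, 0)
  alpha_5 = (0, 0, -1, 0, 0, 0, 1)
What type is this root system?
D_5

Compute the Cartan integers a_ij = 2(alpha_i, alpha_j)/(alpha_j, alpha_j); the resulting 5x5 Cartan matrix is
[[2, 0, -1, 0, 0], [0, 2, -1, 0, 0], [-1, -1, 2, 0, -1], [0, 0, 0, 2, -1], [0, 0, -1, -1, 2]].
All simple roots have the same length, so the diagram is simply laced. The associated Dynkin diagram is a chain of 3 nodes with a fork of two nodes at one end (D_5), so the type is D_5 (the algebra so(10)).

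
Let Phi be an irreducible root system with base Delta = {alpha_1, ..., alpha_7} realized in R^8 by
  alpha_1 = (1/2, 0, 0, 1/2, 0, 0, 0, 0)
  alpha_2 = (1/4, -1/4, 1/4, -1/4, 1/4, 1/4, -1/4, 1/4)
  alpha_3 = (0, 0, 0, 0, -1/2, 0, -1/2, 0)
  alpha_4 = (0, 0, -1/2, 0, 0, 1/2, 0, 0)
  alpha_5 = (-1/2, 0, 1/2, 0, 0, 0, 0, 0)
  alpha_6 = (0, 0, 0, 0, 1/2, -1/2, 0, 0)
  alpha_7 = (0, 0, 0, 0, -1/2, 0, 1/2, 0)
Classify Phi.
E_7

Compute the Cartan integers a_ij = 2(alpha_i, alpha_j)/(alpha_j, alpha_j); the resulting 7x7 Cartan matrix is
[[2, 0, 0, 0, -1, 0, 0], [0, 2, 0, 0, 0, 0, -1], [0, 0, 2, 0, 0, -1, 0], [0, 0, 0, 2, -1, -1, 0], [-1, 0, 0, -1, 2, 0, 0], [0, 0, -1, -1, 0, 2, -1], [0, -1, 0, 0, 0, -1, 2]].
All simple roots have the same length, so the diagram is simply laced. The associated Dynkin diagram is a chain of 6 nodes with one extra node attached to the third node from one end (E_7), so the type is E_7.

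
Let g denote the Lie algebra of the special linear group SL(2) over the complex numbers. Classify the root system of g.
This is sl(2), which has dimension 2^2 - 1 = 3 and rank 2 - 1 = 1 (a Cartan subalgebra is the diagonal traceless matrices). In the classification of classical Lie algebras, the special linear algebra sl(n+1) has type A_n; here n = 1, so the Dynkin diagram is a chain of 1 nodes with single edges (A_1). Hence the type is A_1.

A_1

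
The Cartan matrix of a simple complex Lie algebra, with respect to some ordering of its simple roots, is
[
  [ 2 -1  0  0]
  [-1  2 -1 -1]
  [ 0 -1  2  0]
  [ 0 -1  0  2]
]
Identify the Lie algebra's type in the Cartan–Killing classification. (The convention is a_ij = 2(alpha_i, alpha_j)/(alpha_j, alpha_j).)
The matrix has rank 4 with 2's on the diagonal. Reading the off-diagonal entries as Dynkin edges (a single edge where a_ij = a_ji = -1; a double or triple edge where a_ij * a_ji = 2 or 3), the diagram is a chain of 2 nodes with a fork of two nodes at one end (D_4). One simple-root ordering that puts it in standard form is (alpha_4, alpha_2, alpha_1, alpha_3). So the algebra is type D_4, i.e. so(8).

D_4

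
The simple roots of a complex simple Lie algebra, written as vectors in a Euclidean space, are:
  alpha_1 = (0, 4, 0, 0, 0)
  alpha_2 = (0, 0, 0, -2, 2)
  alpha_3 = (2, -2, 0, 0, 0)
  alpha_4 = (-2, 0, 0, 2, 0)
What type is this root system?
Compute the Cartan integers a_ij = 2(alpha_i, alpha_j)/(alpha_j, alpha_j); the resulting 4x4 Cartan matrix is
[[2, 0, -2, 0], [0, 2, 0, -1], [-1, 0, 2, -1], [0, -1, -1, 2]].
The roots have two lengths (squared-length ratio 2:1); the short ones are alpha_{2,3,4}. The associated Dynkin diagram is a chain of 4 nodes with a double edge at one end; the terminal node there is the unique long simple root (C_4), so the type is C_4 (the algebra sp(8)).

type C_4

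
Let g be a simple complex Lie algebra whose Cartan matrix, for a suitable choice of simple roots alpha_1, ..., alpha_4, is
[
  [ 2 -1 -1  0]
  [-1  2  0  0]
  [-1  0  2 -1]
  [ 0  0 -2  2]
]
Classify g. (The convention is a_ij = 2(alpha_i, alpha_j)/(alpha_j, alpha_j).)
The matrix has rank 4 with 2's on the diagonal. Reading the off-diagonal entries as Dynkin edges (a single edge where a_ij = a_ji = -1; a double or triple edge where a_ij * a_ji = 2 or 3), the diagram is a chain of 4 nodes with a double edge at one end; the terminal node there is the unique long simple root (C_4). One simple-root ordering that puts it in standard form is (alpha_2, alpha_1, alpha_3, alpha_4). So the algebra is type C_4, i.e. sp(8).

C_4 (sp(8))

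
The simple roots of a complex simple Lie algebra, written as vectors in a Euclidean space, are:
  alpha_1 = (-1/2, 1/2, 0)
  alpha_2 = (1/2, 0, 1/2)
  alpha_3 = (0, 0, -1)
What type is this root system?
Compute the Cartan integers a_ij = 2(alpha_i, alpha_j)/(alpha_j, alpha_j); the resulting 3x3 Cartan matrix is
[[2, -1, 0], [-1, 2, -1], [0, -2, 2]].
The roots have two lengths (squared-length ratio 2:1); the short ones are alpha_{1,2}. The associated Dynkin diagram is a chain of 3 nodes with a double edge at one end; the terminal node there is the unique long simple root (C_3), so the type is C_3 (the algebra sp(6)).

C_3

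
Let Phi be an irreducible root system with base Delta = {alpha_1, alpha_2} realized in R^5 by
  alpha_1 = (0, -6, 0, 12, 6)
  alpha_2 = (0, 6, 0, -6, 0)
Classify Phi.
Compute the Cartan integers a_ij = 2(alpha_i, alpha_j)/(alpha_j, alpha_j); the resulting 2x2 Cartan matrix is
[[2, -3], [-1, 2]].
The roots have two lengths (squared-length ratio 3:1); the short ones are alpha_{2}. The associated Dynkin diagram is two nodes joined by a triple edge (G_2), so the type is G_2.

G_2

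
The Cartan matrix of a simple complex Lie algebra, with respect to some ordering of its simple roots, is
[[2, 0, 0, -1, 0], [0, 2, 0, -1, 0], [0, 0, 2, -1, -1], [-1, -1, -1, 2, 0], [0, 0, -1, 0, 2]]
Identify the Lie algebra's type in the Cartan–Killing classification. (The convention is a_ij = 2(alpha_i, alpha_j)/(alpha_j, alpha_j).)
The matrix has rank 5 with 2's on the diagonal. Reading the off-diagonal entries as Dynkin edges (a single edge where a_ij = a_ji = -1; a double or triple edge where a_ij * a_ji = 2 or 3), the diagram is a chain of 3 nodes with a fork of two nodes at one end (D_5). One simple-root ordering that puts it in standard form is (alpha_5, alpha_3, alpha_4, alpha_2, alpha_1). So the algebra is type D_5, i.e. so(10).

type D_5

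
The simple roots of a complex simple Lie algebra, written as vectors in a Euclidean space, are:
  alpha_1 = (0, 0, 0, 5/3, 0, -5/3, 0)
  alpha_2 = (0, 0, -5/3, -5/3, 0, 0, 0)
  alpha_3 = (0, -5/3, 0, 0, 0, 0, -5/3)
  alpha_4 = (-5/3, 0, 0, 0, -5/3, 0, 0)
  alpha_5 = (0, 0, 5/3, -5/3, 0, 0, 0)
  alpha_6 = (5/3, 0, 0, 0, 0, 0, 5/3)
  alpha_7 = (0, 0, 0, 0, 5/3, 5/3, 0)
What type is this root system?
Compute the Cartan integers a_ij = 2(alpha_i, alpha_j)/(alpha_j, alpha_j); the resulting 7x7 Cartan matrix is
[[2, -1, 0, 0, -1, 0, -1], [-1, 2, 0, 0, 0, 0, 0], [0, 0, 2, 0, 0, -1, 0], [0, 0, 0, 2, 0, -1, -1], [-1, 0, 0, 0, 2, 0, 0], [0, 0, -1, -1, 0, 2, 0], [-1, 0, 0, -1, 0, 0, 2]].
All simple roots have the same length, so the diagram is simply laced. The associated Dynkin diagram is a chain of 5 nodes with a fork of two nodes at one end (D_7), so the type is D_7 (the algebra so(14)).

type D_7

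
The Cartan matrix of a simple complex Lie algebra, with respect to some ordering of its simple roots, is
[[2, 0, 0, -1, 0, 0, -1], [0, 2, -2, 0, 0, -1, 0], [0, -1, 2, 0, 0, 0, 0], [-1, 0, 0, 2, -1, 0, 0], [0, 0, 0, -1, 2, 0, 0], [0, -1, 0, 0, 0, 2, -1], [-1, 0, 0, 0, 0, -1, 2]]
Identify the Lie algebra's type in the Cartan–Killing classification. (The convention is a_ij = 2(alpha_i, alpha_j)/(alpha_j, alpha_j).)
type B_7

The matrix has rank 7 with 2's on the diagonal. Reading the off-diagonal entries as Dynkin edges (a single edge where a_ij = a_ji = -1; a double or triple edge where a_ij * a_ji = 2 or 3), the diagram is a chain of 7 nodes with a double edge at one end; the terminal node there is the unique short simple root (B_7). One simple-root ordering that puts it in standard form is (alpha_5, alpha_4, alpha_1, alpha_7, alpha_6, alpha_2, alpha_3). So the algebra is type B_7, i.e. so(15).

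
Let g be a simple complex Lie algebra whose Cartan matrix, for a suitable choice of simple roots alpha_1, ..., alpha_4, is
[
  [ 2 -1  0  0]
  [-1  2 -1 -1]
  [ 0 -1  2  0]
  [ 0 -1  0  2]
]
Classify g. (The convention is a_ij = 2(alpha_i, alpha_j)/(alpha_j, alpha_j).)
The matrix has rank 4 with 2's on the diagonal. Reading the off-diagonal entries as Dynkin edges (a single edge where a_ij = a_ji = -1; a double or triple edge where a_ij * a_ji = 2 or 3), the diagram is a chain of 2 nodes with a fork of two nodes at one end (D_4). One simple-root ordering that puts it in standard form is (alpha_1, alpha_2, alpha_3, alpha_4). So the algebra is type D_4, i.e. so(8).

type D_4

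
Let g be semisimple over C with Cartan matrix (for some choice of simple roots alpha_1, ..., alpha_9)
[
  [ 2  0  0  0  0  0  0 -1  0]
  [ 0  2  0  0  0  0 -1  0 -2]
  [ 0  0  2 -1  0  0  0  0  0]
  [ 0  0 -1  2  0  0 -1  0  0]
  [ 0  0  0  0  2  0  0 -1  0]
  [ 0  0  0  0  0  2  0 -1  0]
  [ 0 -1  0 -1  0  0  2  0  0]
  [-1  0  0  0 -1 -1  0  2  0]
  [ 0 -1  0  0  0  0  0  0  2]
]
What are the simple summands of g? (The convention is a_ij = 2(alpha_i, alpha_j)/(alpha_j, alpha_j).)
type B_5 + type D_4

The diagram associated to this matrix has two connected components: the simple roots {alpha_2, alpha_3, alpha_4, alpha_7, alpha_9} form a chain of 5 nodes with a double edge at one end; the terminal node there is the unique short simple root (B_5), and {alpha_1, alpha_5, alpha_6, alpha_8} form a chain of 2 nodes with a fork of two nodes at one end (D_4). A semisimple Lie algebra decomposes uniquely as the direct sum of simple ideals, one per connected component of its Dynkin diagram, so g ≅ B_5 ⊕ D_4 (dimension 55 + 28 = 83).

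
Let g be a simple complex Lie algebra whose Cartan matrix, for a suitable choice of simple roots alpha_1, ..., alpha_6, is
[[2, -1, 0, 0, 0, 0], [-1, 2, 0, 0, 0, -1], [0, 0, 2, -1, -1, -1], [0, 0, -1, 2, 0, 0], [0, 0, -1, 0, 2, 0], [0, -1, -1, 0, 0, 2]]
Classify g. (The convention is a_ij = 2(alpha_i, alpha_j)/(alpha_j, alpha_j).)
The matrix has rank 6 with 2's on the diagonal. Reading the off-diagonal entries as Dynkin edges (a single edge where a_ij = a_ji = -1; a double or triple edge where a_ij * a_ji = 2 or 3), the diagram is a chain of 4 nodes with a fork of two nodes at one end (D_6). One simple-root ordering that puts it in standard form is (alpha_1, alpha_2, alpha_6, alpha_3, alpha_4, alpha_5). So the algebra is type D_6, i.e. so(12).

type D_6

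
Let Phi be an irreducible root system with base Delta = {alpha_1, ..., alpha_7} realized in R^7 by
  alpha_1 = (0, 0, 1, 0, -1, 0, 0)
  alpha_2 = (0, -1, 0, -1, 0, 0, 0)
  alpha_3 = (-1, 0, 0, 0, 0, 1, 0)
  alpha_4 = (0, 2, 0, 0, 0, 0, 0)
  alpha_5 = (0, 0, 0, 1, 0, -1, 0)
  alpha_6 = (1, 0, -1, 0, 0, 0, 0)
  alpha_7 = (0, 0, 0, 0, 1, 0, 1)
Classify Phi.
type C_7

Compute the Cartan integers a_ij = 2(alpha_i, alpha_j)/(alpha_j, alpha_j); the resulting 7x7 Cartan matrix is
[[2, 0, 0, 0, 0, -1, -1], [0, 2, 0, -1, -1, 0, 0], [0, 0, 2, 0, -1, -1, 0], [0, -2, 0, 2, 0, 0, 0], [0, -1, -1, 0, 2, 0, 0], [-1, 0, -1, 0, 0, 2, 0], [-1, 0, 0, 0, 0, 0, 2]].
The roots have two lengths (squared-length ratio 2:1); the short ones are alpha_{1,2,3,5,6,7}. The associated Dynkin diagram is a chain of 7 nodes with a double edge at one end; the terminal node there is the unique long simple root (C_7), so the type is C_7 (the algebra sp(14)).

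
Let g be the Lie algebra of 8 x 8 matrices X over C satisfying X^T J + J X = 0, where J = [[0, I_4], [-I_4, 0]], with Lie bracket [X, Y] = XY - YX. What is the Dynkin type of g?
This is sp(8), which has dimension 8(8+1)/2 = 36 and rank 8/2 = 4. In the classification of classical Lie algebras, the symplectic algebra sp(2n) has type C_n; here n = 4, so the Dynkin diagram is a chain of 4 nodes with a double edge at one end; the terminal node there is the unique long simple root (C_4). Hence the type is C_4.

C4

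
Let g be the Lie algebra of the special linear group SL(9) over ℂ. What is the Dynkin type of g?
This is sl(9), which has dimension 9^2 - 1 = 80 and rank 9 - 1 = 8 (a Cartan subalgebra is the diagonal traceless matrices). In the classification of classical Lie algebras, the special linear algebra sl(n+1) has type A_n; here n = 8, so the Dynkin diagram is a chain of 8 nodes with single edges (A_8). Hence the type is A_8.

A_8 (sl(9))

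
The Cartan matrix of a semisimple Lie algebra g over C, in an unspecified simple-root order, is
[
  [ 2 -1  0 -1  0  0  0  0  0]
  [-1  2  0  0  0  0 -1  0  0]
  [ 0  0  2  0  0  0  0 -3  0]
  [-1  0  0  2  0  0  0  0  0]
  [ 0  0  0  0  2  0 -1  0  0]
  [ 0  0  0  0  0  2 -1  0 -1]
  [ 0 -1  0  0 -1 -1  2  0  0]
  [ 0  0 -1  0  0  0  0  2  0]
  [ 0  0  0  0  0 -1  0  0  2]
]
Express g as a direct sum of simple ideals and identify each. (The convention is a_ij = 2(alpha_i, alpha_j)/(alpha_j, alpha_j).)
The diagram associated to this matrix has two connected components: the simple roots {alpha_1, alpha_2, alpha_4, alpha_5, alpha_6, alpha_7, alpha_9} form a chain of 6 nodes with one extra node attached to the third node from one end (E_7), and {alpha_3, alpha_8} form two nodes joined by a triple edge (G_2). A semisimple Lie algebra decomposes uniquely as the direct sum of simple ideals, one per connected component of its Dynkin diagram, so g ≅ E_7 ⊕ G_2 (dimension 133 + 14 = 147).

E_7 + G_2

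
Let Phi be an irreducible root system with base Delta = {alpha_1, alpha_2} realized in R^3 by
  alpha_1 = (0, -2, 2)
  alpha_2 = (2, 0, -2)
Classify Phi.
A_2 (sl(3))

Compute the Cartan integers a_ij = 2(alpha_i, alpha_j)/(alpha_j, alpha_j); the resulting 2x2 Cartan matrix is
[[2, -1], [-1, 2]].
All simple roots have the same length, so the diagram is simply laced. The associated Dynkin diagram is a chain of 2 nodes with single edges (A_2), so the type is A_2 (the algebra sl(3)).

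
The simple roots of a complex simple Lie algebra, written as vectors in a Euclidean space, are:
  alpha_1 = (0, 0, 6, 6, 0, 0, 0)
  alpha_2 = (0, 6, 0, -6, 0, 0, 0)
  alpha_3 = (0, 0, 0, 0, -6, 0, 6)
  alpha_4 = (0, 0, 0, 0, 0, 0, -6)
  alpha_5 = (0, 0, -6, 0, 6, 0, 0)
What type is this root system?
Compute the Cartan integers a_ij = 2(alpha_i, alpha_j)/(alpha_j, alpha_j); the resulting 5x5 Cartan matrix is
[[2, -1, 0, 0, -1], [-1, 2, 0, 0, 0], [0, 0, 2, -2, -1], [0, 0, -1, 2, 0], [-1, 0, -1, 0, 2]].
The roots have two lengths (squared-length ratio 2:1); the short ones are alpha_{4}. The associated Dynkin diagram is a chain of 5 nodes with a double edge at one end; the terminal node there is the unique short simple root (B_5), so the type is B_5 (the algebra so(11)).

B5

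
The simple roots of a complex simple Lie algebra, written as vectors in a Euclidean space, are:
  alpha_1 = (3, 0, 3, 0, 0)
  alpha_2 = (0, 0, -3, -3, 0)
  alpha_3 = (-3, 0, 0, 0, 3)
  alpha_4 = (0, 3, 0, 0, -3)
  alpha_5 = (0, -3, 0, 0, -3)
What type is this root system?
D5

Compute the Cartan integers a_ij = 2(alpha_i, alpha_j)/(alpha_j, alpha_j); the resulting 5x5 Cartan matrix is
[[2, -1, -1, 0, 0], [-1, 2, 0, 0, 0], [-1, 0, 2, -1, -1], [0, 0, -1, 2, 0], [0, 0, -1, 0, 2]].
All simple roots have the same length, so the diagram is simply laced. The associated Dynkin diagram is a chain of 3 nodes with a fork of two nodes at one end (D_5), so the type is D_5 (the algebra so(10)).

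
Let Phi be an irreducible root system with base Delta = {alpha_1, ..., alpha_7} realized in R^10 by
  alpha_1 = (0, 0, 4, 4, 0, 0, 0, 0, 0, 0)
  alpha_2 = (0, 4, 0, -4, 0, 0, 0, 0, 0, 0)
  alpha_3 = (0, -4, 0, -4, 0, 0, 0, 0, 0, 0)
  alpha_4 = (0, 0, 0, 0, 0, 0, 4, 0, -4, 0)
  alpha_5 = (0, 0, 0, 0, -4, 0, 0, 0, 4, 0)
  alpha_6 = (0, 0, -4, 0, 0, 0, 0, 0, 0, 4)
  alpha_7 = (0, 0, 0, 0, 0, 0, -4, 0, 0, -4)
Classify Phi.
D_7 (so(14))

Compute the Cartan integers a_ij = 2(alpha_i, alpha_j)/(alpha_j, alpha_j); the resulting 7x7 Cartan matrix is
[[2, -1, -1, 0, 0, -1, 0], [-1, 2, 0, 0, 0, 0, 0], [-1, 0, 2, 0, 0, 0, 0], [0, 0, 0, 2, -1, 0, -1], [0, 0, 0, -1, 2, 0, 0], [-1, 0, 0, 0, 0, 2, -1], [0, 0, 0, -1, 0, -1, 2]].
All simple roots have the same length, so the diagram is simply laced. The associated Dynkin diagram is a chain of 5 nodes with a fork of two nodes at one end (D_7), so the type is D_7 (the algebra so(14)).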